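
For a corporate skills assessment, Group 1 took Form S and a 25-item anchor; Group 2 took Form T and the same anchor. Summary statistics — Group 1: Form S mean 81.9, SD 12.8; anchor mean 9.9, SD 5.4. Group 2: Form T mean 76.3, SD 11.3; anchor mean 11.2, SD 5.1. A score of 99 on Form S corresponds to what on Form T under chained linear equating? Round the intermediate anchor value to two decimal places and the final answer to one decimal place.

89.4

Form S → anchor (Group 1): v = (5.4/12.8)(99 − 81.9) + 9.9 = 17.11
anchor → Form T (Group 2): y = (11.3/5.1)(17.11 − 11.2) + 76.3 = 89.4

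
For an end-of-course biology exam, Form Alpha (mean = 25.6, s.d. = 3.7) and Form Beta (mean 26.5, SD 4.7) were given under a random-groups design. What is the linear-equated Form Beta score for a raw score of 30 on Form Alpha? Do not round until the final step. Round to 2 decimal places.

32.09

Linear equating: y = (SD_Y/SD_X)(x − M_X) + M_Y
y = (4.7/3.7)(30 − 25.6) + 26.5
y = 1.270270 × 4.4 + 26.5 = 5.5892 + 26.5 = 32.09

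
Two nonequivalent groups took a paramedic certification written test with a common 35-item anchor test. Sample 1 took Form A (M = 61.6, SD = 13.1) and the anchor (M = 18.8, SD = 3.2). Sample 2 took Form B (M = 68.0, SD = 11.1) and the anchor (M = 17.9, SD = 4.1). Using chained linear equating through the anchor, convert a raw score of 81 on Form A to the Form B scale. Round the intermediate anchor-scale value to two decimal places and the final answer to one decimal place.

83.3

Form A → anchor (Sample 1): v = (3.2/13.1)(81 − 61.6) + 18.8 = 23.54
anchor → Form B (Sample 2): y = (11.1/4.1)(23.54 − 17.9) + 68.0 = 83.3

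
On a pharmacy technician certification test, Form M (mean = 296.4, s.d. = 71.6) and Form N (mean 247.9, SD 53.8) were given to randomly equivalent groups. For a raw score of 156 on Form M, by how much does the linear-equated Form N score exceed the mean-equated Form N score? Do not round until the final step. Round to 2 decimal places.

34.90

Mean-equated: 156 + (247.9 − 296.4) = 107.50
Linear-equated: (53.8/71.6)(156 − 296.4) + 247.9 = 142.404
Difference = 142.404 − 107.50 = 34.90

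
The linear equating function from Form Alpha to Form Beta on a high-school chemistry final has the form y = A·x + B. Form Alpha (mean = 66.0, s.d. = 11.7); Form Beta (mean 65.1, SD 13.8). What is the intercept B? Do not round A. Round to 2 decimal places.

A = SD_Y / SD_X = 13.8 / 11.7 = 1.179487
B = M_Y − A·M_X = 65.1 − 1.179487 × 66.0 = -12.75

-12.75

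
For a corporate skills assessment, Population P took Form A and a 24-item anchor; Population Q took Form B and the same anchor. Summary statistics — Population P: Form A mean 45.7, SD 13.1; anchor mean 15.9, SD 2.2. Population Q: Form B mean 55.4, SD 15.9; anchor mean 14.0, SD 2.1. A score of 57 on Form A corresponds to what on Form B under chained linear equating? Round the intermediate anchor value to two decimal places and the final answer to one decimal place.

Form A → anchor (Population P): v = (2.2/13.1)(57 − 45.7) + 15.9 = 17.80
anchor → Form B (Population Q): y = (15.9/2.1)(17.80 − 14.0) + 55.4 = 84.2

84.2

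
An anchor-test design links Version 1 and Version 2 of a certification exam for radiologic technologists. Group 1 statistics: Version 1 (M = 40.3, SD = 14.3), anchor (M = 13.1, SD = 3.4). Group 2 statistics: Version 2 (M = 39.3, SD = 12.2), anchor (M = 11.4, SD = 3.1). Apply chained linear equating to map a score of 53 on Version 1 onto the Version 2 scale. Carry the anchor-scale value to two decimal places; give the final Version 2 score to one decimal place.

57.9

Version 1 → anchor (Group 1): v = (3.4/14.3)(53 − 40.3) + 13.1 = 16.12
anchor → Version 2 (Group 2): y = (12.2/3.1)(16.12 − 11.4) + 39.3 = 57.9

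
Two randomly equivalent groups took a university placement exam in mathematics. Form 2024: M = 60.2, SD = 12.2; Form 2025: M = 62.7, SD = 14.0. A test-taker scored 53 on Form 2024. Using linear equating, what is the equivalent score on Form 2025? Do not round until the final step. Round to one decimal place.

Linear equating: y = (SD_Y/SD_X)(x − M_X) + M_Y
y = (14.0/12.2)(53 − 60.2) + 62.7
y = 1.147541 × -7.2 + 62.7 = -8.2623 + 62.7 = 54.4

54.4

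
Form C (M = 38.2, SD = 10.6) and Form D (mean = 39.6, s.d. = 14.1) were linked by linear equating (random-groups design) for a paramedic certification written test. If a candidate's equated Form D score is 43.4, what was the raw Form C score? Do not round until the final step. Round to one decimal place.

Invert y = (SD_Y/SD_X)(x − M_X) + M_Y:
x = (SD_X/SD_Y)(y − M_Y) + M_X = (10.6/14.1)(43.4 − 39.6) + 38.2
x = 0.751773 × 3.800 + 38.2 = 41.1

41.1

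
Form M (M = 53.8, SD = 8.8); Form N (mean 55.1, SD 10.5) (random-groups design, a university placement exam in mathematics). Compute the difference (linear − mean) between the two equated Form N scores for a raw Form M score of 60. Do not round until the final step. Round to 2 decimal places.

1.20

Mean-equated: 60 + (55.1 − 53.8) = 61.30
Linear-equated: (10.5/8.8)(60 − 53.8) + 55.1 = 62.498
Difference = 62.498 − 61.30 = 1.20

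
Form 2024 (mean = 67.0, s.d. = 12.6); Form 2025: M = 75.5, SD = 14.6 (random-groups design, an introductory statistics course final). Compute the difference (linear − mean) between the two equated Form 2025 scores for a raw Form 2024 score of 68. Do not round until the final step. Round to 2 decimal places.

Mean-equated: 68 + (75.5 − 67.0) = 76.50
Linear-equated: (14.6/12.6)(68 − 67.0) + 75.5 = 76.659
Difference = 76.659 − 76.50 = 0.16

0.16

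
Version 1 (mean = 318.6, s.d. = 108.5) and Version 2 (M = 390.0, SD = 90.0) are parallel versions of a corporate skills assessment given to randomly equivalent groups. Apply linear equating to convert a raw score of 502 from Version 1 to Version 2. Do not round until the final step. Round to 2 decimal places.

Linear equating: y = (SD_Y/SD_X)(x − M_X) + M_Y
y = (90.0/108.5)(502 − 318.6) + 390.0
y = 0.829493 × 183.4 + 390.0 = 152.1290 + 390.0 = 542.13

542.13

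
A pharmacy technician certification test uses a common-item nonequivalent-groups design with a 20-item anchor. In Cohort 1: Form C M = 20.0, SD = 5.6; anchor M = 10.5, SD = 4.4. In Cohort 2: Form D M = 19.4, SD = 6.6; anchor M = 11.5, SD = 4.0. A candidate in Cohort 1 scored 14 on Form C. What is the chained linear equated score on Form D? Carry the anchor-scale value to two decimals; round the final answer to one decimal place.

Form C → anchor (Cohort 1): v = (4.4/5.6)(14 − 20.0) + 10.5 = 5.79
anchor → Form D (Cohort 2): y = (6.6/4.0)(5.79 − 11.5) + 19.4 = 10.0

10.0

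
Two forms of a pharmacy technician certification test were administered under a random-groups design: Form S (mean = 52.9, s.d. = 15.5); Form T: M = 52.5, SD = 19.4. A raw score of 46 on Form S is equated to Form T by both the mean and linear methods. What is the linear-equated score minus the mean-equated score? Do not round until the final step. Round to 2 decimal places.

Mean-equated: 46 + (52.5 − 52.9) = 45.60
Linear-equated: (19.4/15.5)(46 − 52.9) + 52.5 = 43.864
Difference = 43.864 − 45.60 = -1.74

-1.74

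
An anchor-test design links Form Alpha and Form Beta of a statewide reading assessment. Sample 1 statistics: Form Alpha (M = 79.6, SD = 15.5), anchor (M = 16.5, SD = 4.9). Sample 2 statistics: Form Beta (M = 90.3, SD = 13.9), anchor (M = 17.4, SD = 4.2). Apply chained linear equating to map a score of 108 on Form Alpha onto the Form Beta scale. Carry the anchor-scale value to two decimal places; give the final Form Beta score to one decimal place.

Form Alpha → anchor (Sample 1): v = (4.9/15.5)(108 − 79.6) + 16.5 = 25.48
anchor → Form Beta (Sample 2): y = (13.9/4.2)(25.48 − 17.4) + 90.3 = 117.0

117.0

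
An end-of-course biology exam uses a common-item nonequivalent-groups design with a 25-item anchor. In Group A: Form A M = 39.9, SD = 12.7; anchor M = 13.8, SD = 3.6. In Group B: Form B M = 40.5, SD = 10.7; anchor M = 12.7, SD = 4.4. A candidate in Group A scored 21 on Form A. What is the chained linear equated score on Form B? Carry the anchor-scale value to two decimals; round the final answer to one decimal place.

Form A → anchor (Group A): v = (3.6/12.7)(21 − 39.9) + 13.8 = 8.44
anchor → Form B (Group B): y = (10.7/4.4)(8.44 − 12.7) + 40.5 = 30.1

30.1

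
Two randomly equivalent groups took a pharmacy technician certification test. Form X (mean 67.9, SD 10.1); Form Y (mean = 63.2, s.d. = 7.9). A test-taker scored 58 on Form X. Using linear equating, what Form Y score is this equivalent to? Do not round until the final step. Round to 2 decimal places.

Linear equating: y = (SD_Y/SD_X)(x − M_X) + M_Y
y = (7.9/10.1)(58 − 67.9) + 63.2
y = 0.782178 × -9.9 + 63.2 = -7.7436 + 63.2 = 55.46

55.46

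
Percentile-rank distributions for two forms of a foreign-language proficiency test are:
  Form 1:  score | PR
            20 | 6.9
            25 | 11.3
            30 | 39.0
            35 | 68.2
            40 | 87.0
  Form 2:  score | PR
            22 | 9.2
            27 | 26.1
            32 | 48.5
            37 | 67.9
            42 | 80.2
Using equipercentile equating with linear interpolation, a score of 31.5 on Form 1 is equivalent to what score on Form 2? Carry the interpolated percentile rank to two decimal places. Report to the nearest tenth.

PR of 31.5 on Form 1: 39.0 + (31.5 − 30)/(35 − 30) × (68.2 − 39.0) = 47.76
On Form 2, PR 47.76 falls between score 27 (PR 26.1) and 32 (PR 48.5).
Interpolate: 27 + (47.76 − 26.1)/(48.5 − 26.1) × (32 − 27) = 31.8

31.8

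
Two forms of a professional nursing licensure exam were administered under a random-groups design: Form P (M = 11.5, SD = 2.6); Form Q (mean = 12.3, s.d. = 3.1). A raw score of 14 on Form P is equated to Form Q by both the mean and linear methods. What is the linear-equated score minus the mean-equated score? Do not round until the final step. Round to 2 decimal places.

0.48

Mean-equated: 14 + (12.3 − 11.5) = 14.80
Linear-equated: (3.1/2.6)(14 − 11.5) + 12.3 = 15.281
Difference = 15.281 − 14.80 = 0.48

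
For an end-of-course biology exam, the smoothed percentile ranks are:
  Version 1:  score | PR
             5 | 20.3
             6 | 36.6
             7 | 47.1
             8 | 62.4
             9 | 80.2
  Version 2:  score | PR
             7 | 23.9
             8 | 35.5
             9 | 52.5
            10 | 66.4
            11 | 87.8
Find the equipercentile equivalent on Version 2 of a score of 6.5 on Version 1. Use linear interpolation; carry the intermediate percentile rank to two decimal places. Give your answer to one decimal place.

8.4

PR of 6.5 on Version 1: 36.6 + (6.5 − 6)/(7 − 6) × (47.1 − 36.6) = 41.85
On Version 2, PR 41.85 falls between score 8 (PR 35.5) and 9 (PR 52.5).
Interpolate: 8 + (41.85 − 35.5)/(52.5 − 35.5) × (9 − 8) = 8.4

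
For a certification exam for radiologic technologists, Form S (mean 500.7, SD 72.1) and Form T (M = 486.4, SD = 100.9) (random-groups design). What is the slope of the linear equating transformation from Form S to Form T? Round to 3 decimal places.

1.399

A = SD_Y / SD_X = 100.9 / 72.1 = 1.399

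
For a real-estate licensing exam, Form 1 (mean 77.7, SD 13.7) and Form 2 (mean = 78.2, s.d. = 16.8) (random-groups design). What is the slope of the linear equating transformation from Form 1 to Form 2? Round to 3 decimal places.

1.226

A = SD_Y / SD_X = 16.8 / 13.7 = 1.226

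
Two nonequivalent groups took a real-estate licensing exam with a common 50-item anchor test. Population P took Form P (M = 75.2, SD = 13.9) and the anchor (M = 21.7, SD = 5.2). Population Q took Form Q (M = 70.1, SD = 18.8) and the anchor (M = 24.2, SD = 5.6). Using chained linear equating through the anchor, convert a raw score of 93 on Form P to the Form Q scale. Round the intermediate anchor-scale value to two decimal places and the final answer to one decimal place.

84.1

Form P → anchor (Population P): v = (5.2/13.9)(93 − 75.2) + 21.7 = 28.36
anchor → Form Q (Population Q): y = (18.8/5.6)(28.36 − 24.2) + 70.1 = 84.1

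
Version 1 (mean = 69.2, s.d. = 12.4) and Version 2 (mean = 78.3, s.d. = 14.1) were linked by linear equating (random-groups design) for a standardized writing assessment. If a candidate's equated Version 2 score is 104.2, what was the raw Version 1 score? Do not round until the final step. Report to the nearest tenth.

Invert y = (SD_Y/SD_X)(x − M_X) + M_Y:
x = (SD_X/SD_Y)(y − M_Y) + M_X = (12.4/14.1)(104.2 − 78.3) + 69.2
x = 0.879433 × 25.900 + 69.2 = 92.0

92.0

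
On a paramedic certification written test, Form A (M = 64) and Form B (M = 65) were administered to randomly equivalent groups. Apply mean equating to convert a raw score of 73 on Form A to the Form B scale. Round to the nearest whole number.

Mean equating: y = x + (M_Y − M_X) = 73 + (65 − 64) = 74

74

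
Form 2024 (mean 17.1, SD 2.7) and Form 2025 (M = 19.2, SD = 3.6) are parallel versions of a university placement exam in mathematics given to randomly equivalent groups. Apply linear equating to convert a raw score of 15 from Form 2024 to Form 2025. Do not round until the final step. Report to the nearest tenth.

16.4

Linear equating: y = (SD_Y/SD_X)(x − M_X) + M_Y
y = (3.6/2.7)(15 − 17.1) + 19.2
y = 1.333333 × -2.1 + 19.2 = -2.8000 + 19.2 = 16.4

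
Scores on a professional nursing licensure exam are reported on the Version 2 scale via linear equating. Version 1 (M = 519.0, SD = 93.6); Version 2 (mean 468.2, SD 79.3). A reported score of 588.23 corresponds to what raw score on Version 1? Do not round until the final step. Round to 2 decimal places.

660.67

Invert y = (SD_Y/SD_X)(x − M_X) + M_Y:
x = (SD_X/SD_Y)(y − M_Y) + M_X = (93.6/79.3)(588.23 − 468.2) + 519.0
x = 1.180328 × 120.030 + 519.0 = 660.67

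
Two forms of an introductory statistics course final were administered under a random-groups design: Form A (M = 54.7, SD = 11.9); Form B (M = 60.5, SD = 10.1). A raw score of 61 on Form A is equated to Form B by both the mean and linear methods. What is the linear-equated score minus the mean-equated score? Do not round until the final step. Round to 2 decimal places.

Mean-equated: 61 + (60.5 − 54.7) = 66.80
Linear-equated: (10.1/11.9)(61 − 54.7) + 60.5 = 65.847
Difference = 65.847 − 66.80 = -0.95

-0.95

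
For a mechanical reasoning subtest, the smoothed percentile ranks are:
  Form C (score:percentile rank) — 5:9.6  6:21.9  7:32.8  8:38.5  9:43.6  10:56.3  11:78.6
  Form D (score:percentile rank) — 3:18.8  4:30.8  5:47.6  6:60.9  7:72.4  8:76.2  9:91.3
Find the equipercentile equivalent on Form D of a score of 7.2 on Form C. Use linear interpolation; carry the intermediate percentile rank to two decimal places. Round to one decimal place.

4.2

PR of 7.2 on Form C: 32.8 + (7.2 − 7)/(8 − 7) × (38.5 − 32.8) = 33.94
On Form D, PR 33.94 falls between score 4 (PR 30.8) and 5 (PR 47.6).
Interpolate: 4 + (33.94 − 30.8)/(47.6 − 30.8) × (5 − 4) = 4.2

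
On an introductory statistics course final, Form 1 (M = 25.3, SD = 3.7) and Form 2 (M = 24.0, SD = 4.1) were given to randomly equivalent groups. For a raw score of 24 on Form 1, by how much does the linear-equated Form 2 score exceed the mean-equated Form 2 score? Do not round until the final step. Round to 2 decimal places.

-0.14

Mean-equated: 24 + (24.0 − 25.3) = 22.70
Linear-equated: (4.1/3.7)(24 − 25.3) + 24.0 = 22.559
Difference = 22.559 − 22.70 = -0.14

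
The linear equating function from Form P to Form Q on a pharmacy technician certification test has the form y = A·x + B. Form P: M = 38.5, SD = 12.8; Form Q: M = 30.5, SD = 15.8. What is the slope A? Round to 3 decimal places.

A = SD_Y / SD_X = 15.8 / 12.8 = 1.234

1.234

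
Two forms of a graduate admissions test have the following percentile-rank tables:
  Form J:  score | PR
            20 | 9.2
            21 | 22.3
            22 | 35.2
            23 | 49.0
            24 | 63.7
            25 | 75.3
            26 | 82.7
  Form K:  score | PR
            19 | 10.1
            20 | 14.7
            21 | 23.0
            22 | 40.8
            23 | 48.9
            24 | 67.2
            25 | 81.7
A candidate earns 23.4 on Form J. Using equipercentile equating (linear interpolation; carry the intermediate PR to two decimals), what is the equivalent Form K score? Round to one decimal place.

PR of 23.4 on Form J: 49.0 + (23.4 − 23)/(24 − 23) × (63.7 − 49.0) = 54.88
On Form K, PR 54.88 falls between score 23 (PR 48.9) and 24 (PR 67.2).
Interpolate: 23 + (54.88 − 48.9)/(67.2 − 48.9) × (24 − 23) = 23.3

23.3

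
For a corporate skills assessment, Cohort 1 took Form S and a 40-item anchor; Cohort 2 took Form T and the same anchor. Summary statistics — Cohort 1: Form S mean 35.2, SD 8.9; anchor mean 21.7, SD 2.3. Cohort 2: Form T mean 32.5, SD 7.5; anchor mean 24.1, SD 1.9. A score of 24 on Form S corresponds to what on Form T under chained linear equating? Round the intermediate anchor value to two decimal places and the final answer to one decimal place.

Form S → anchor (Cohort 1): v = (2.3/8.9)(24 − 35.2) + 21.7 = 18.81
anchor → Form T (Cohort 2): y = (7.5/1.9)(18.81 − 24.1) + 32.5 = 11.6

11.6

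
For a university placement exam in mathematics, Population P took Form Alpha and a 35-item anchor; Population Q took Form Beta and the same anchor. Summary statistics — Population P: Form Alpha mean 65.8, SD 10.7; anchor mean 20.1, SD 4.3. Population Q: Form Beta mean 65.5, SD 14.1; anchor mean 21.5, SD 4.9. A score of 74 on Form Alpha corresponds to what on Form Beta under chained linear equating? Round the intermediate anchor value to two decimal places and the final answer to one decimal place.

71.0

Form Alpha → anchor (Population P): v = (4.3/10.7)(74 − 65.8) + 20.1 = 23.40
anchor → Form Beta (Population Q): y = (14.1/4.9)(23.40 − 21.5) + 65.5 = 71.0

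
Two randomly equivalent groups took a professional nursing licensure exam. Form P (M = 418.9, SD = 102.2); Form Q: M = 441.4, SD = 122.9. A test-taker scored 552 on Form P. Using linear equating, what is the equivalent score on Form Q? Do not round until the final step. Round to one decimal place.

601.5

Linear equating: y = (SD_Y/SD_X)(x − M_X) + M_Y
y = (122.9/102.2)(552 − 418.9) + 441.4
y = 1.202544 × 133.1 + 441.4 = 160.0586 + 441.4 = 601.5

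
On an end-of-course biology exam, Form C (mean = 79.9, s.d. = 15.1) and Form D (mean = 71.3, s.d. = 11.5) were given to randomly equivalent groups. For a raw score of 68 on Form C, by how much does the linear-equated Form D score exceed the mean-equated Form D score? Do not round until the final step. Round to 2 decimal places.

2.84

Mean-equated: 68 + (71.3 − 79.9) = 59.40
Linear-equated: (11.5/15.1)(68 − 79.9) + 71.3 = 62.237
Difference = 62.237 − 59.40 = 2.84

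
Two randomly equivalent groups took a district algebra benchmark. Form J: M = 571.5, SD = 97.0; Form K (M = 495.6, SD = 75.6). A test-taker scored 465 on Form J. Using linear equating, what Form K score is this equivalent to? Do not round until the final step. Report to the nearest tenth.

412.6

Linear equating: y = (SD_Y/SD_X)(x − M_X) + M_Y
y = (75.6/97.0)(465 − 571.5) + 495.6
y = 0.779381 × -106.5 + 495.6 = -83.0041 + 495.6 = 412.6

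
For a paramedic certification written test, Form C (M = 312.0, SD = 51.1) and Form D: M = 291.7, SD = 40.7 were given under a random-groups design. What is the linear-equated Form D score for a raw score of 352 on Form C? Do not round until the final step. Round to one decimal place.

Linear equating: y = (SD_Y/SD_X)(x − M_X) + M_Y
y = (40.7/51.1)(352 − 312.0) + 291.7
y = 0.796477 × 40.0 + 291.7 = 31.8591 + 291.7 = 323.6

323.6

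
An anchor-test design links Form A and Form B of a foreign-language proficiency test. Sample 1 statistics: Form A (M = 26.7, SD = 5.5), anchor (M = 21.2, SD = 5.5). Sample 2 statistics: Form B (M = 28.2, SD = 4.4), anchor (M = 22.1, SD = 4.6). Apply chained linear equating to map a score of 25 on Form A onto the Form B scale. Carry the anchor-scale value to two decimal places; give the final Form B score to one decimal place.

25.7

Form A → anchor (Sample 1): v = (5.5/5.5)(25 − 26.7) + 21.2 = 19.50
anchor → Form B (Sample 2): y = (4.4/4.6)(19.50 − 22.1) + 28.2 = 25.7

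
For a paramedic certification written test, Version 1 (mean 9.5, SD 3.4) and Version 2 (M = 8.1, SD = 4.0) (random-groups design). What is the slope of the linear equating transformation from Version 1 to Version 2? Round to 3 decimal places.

A = SD_Y / SD_X = 4.0 / 3.4 = 1.176

1.176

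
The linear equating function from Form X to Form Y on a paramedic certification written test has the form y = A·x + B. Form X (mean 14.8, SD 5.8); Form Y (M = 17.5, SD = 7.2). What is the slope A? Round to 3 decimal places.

A = SD_Y / SD_X = 7.2 / 5.8 = 1.241

1.241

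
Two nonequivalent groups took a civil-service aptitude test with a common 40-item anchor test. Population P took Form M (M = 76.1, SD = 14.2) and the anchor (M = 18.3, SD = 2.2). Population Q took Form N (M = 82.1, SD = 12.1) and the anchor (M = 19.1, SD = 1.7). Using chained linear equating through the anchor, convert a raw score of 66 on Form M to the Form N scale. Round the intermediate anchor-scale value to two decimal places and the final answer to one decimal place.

Form M → anchor (Population P): v = (2.2/14.2)(66 − 76.1) + 18.3 = 16.74
anchor → Form N (Population Q): y = (12.1/1.7)(16.74 − 19.1) + 82.1 = 65.3

65.3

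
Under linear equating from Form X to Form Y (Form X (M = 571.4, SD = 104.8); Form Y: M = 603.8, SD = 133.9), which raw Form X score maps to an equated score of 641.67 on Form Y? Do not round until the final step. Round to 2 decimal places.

601.04

Invert y = (SD_Y/SD_X)(x − M_X) + M_Y:
x = (SD_X/SD_Y)(y − M_Y) + M_X = (104.8/133.9)(641.67 − 603.8) + 571.4
x = 0.782674 × 37.870 + 571.4 = 601.04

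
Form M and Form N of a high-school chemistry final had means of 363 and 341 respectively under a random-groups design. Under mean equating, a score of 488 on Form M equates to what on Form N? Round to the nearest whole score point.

Mean equating: y = x + (M_Y − M_X) = 488 + (341 − 363) = 466

466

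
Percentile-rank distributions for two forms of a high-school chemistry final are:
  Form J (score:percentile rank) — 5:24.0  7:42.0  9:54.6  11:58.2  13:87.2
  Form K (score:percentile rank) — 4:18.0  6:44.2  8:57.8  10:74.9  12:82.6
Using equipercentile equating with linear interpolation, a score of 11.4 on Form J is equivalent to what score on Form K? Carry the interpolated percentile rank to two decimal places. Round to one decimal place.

PR of 11.4 on Form J: 58.2 + (11.4 − 11)/(13 − 11) × (87.2 − 58.2) = 64.00
On Form K, PR 64.00 falls between score 8 (PR 57.8) and 10 (PR 74.9).
Interpolate: 8 + (64.00 − 57.8)/(74.9 − 57.8) × (10 − 8) = 8.7

8.7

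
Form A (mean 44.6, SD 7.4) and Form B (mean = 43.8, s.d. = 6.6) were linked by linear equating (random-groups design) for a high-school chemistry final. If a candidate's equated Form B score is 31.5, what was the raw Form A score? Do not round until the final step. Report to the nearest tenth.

Invert y = (SD_Y/SD_X)(x − M_X) + M_Y:
x = (SD_X/SD_Y)(y − M_Y) + M_X = (7.4/6.6)(31.5 − 43.8) + 44.6
x = 1.121212 × -12.300 + 44.6 = 30.8

30.8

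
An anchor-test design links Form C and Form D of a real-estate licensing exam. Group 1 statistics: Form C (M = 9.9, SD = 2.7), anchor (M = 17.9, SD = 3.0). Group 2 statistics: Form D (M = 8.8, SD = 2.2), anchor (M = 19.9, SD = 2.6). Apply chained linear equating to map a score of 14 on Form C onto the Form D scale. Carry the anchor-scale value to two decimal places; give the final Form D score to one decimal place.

Form C → anchor (Group 1): v = (3.0/2.7)(14 − 9.9) + 17.9 = 22.46
anchor → Form D (Group 2): y = (2.2/2.6)(22.46 − 19.9) + 8.8 = 11.0

11.0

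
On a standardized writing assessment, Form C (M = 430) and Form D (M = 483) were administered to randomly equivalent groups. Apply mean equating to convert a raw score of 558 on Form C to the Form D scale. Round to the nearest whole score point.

Mean equating: y = x + (M_Y − M_X) = 558 + (483 − 430) = 611

611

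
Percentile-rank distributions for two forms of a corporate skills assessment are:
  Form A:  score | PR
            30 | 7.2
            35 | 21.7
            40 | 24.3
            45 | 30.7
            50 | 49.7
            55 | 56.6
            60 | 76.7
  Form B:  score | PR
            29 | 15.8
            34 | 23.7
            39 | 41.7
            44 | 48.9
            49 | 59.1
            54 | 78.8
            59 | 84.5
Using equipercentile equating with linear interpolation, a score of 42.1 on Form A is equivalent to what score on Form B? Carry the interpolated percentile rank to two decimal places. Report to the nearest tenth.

PR of 42.1 on Form A: 24.3 + (42.1 − 40)/(45 − 40) × (30.7 − 24.3) = 26.99
On Form B, PR 26.99 falls between score 34 (PR 23.7) and 39 (PR 41.7).
Interpolate: 34 + (26.99 − 23.7)/(41.7 − 23.7) × (39 − 34) = 34.9

34.9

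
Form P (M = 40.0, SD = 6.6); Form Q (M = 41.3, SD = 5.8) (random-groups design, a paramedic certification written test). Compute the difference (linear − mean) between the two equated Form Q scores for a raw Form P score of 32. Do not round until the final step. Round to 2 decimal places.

0.97

Mean-equated: 32 + (41.3 − 40.0) = 33.30
Linear-equated: (5.8/6.6)(32 − 40.0) + 41.3 = 34.270
Difference = 34.270 − 33.30 = 0.97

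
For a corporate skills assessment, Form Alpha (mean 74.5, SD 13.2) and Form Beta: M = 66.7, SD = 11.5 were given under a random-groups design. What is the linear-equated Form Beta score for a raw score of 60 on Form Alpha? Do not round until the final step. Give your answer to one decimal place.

Linear equating: y = (SD_Y/SD_X)(x − M_X) + M_Y
y = (11.5/13.2)(60 − 74.5) + 66.7
y = 0.871212 × -14.5 + 66.7 = -12.6326 + 66.7 = 54.1

54.1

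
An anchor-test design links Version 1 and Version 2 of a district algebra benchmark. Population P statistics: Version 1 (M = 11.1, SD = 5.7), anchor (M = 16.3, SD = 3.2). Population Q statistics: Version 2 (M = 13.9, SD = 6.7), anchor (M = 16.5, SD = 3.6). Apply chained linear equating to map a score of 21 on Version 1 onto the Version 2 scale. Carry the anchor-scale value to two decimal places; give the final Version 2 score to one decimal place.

23.9

Version 1 → anchor (Population P): v = (3.2/5.7)(21 − 11.1) + 16.3 = 21.86
anchor → Version 2 (Population Q): y = (6.7/3.6)(21.86 − 16.5) + 13.9 = 23.9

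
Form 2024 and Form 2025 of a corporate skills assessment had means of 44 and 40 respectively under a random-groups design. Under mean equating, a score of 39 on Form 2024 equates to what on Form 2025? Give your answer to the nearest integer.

35

Mean equating: y = x + (M_Y − M_X) = 39 + (40 − 44) = 35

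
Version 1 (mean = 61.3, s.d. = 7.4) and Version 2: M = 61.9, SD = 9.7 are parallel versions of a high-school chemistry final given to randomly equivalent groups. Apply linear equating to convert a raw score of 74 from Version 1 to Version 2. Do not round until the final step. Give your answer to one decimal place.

78.5

Linear equating: y = (SD_Y/SD_X)(x − M_X) + M_Y
y = (9.7/7.4)(74 − 61.3) + 61.9
y = 1.310811 × 12.7 + 61.9 = 16.6473 + 61.9 = 78.5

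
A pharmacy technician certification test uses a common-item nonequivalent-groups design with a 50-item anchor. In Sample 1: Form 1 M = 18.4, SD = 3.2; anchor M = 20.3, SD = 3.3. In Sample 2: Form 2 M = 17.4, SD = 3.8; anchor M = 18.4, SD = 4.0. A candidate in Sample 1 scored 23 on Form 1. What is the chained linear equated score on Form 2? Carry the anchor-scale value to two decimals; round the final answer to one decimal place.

23.7

Form 1 → anchor (Sample 1): v = (3.3/3.2)(23 − 18.4) + 20.3 = 25.04
anchor → Form 2 (Sample 2): y = (3.8/4.0)(25.04 − 18.4) + 17.4 = 23.7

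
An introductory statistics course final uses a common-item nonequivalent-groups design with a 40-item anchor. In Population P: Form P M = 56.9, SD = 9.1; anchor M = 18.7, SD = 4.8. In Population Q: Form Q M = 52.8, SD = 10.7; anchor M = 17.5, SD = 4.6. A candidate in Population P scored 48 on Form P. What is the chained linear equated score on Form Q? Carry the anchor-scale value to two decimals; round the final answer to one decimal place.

Form P → anchor (Population P): v = (4.8/9.1)(48 − 56.9) + 18.7 = 14.01
anchor → Form Q (Population Q): y = (10.7/4.6)(14.01 − 17.5) + 52.8 = 44.7

44.7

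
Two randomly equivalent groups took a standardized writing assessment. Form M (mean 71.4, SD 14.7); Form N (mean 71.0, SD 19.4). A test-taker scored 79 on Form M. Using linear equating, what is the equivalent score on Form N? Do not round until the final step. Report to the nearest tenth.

81.0

Linear equating: y = (SD_Y/SD_X)(x − M_X) + M_Y
y = (19.4/14.7)(79 − 71.4) + 71.0
y = 1.319728 × 7.6 + 71.0 = 10.0299 + 71.0 = 81.0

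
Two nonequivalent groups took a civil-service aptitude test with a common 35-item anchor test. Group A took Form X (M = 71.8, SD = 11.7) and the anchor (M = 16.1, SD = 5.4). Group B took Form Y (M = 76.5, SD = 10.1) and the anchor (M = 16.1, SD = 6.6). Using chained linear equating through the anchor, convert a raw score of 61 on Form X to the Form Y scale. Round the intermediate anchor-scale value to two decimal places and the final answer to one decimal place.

68.9

Form X → anchor (Group A): v = (5.4/11.7)(61 − 71.8) + 16.1 = 11.12
anchor → Form Y (Group B): y = (10.1/6.6)(11.12 − 16.1) + 76.5 = 68.9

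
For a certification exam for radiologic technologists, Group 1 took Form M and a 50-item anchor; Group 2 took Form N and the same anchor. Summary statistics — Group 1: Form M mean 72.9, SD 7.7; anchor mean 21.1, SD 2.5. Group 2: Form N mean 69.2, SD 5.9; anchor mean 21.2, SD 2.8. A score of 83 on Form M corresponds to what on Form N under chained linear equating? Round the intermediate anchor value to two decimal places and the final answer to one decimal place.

Form M → anchor (Group 1): v = (2.5/7.7)(83 − 72.9) + 21.1 = 24.38
anchor → Form N (Group 2): y = (5.9/2.8)(24.38 − 21.2) + 69.2 = 75.9

75.9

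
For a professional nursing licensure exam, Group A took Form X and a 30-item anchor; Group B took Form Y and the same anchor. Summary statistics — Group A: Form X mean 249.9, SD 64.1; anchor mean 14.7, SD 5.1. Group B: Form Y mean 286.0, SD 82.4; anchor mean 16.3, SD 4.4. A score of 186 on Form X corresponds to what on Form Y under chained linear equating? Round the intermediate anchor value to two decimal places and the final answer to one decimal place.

Form X → anchor (Group A): v = (5.1/64.1)(186 − 249.9) + 14.7 = 9.62
anchor → Form Y (Group B): y = (82.4/4.4)(9.62 − 16.3) + 286.0 = 160.9

160.9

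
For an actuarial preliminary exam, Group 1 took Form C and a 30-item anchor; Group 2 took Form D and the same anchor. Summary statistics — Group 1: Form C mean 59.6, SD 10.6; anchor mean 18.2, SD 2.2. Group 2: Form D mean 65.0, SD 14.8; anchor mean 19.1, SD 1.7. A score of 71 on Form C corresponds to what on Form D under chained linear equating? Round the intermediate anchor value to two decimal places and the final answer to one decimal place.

77.8

Form C → anchor (Group 1): v = (2.2/10.6)(71 − 59.6) + 18.2 = 20.57
anchor → Form D (Group 2): y = (14.8/1.7)(20.57 − 19.1) + 65.0 = 77.8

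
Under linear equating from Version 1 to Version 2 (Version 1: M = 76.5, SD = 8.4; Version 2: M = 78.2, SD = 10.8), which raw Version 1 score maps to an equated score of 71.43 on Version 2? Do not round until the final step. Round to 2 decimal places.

Invert y = (SD_Y/SD_X)(x − M_X) + M_Y:
x = (SD_X/SD_Y)(y − M_Y) + M_X = (8.4/10.8)(71.43 − 78.2) + 76.5
x = 0.777778 × -6.770 + 76.5 = 71.23

71.23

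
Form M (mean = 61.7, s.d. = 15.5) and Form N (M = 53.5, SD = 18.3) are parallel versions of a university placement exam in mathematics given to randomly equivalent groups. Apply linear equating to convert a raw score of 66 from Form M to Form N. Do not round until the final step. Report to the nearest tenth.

Linear equating: y = (SD_Y/SD_X)(x − M_X) + M_Y
y = (18.3/15.5)(66 − 61.7) + 53.5
y = 1.180645 × 4.3 + 53.5 = 5.0768 + 53.5 = 58.6

58.6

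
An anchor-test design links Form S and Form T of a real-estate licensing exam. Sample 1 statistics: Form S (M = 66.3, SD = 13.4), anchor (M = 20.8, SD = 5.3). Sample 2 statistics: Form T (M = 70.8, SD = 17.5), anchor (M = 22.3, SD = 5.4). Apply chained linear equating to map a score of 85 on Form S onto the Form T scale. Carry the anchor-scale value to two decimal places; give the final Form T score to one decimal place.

Form S → anchor (Sample 1): v = (5.3/13.4)(85 − 66.3) + 20.8 = 28.20
anchor → Form T (Sample 2): y = (17.5/5.4)(28.20 − 22.3) + 70.8 = 89.9

89.9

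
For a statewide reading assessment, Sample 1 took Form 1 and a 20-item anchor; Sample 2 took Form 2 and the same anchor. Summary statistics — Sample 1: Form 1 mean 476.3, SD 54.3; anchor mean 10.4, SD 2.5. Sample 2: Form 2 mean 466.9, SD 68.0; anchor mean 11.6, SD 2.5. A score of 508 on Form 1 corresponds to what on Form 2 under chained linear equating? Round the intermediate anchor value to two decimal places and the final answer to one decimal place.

474.0

Form 1 → anchor (Sample 1): v = (2.5/54.3)(508 − 476.3) + 10.4 = 11.86
anchor → Form 2 (Sample 2): y = (68.0/2.5)(11.86 − 11.6) + 466.9 = 474.0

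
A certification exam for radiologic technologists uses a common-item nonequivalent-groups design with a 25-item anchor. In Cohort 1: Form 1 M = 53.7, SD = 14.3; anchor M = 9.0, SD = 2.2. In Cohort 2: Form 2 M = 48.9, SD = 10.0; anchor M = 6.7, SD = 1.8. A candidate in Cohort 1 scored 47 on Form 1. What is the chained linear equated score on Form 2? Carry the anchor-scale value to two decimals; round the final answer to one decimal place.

Form 1 → anchor (Cohort 1): v = (2.2/14.3)(47 − 53.7) + 9.0 = 7.97
anchor → Form 2 (Cohort 2): y = (10.0/1.8)(7.97 − 6.7) + 48.9 = 56.0

56.0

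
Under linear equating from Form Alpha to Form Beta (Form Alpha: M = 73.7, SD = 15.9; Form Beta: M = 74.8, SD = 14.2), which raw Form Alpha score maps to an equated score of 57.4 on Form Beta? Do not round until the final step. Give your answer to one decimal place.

54.2

Invert y = (SD_Y/SD_X)(x − M_X) + M_Y:
x = (SD_X/SD_Y)(y − M_Y) + M_X = (15.9/14.2)(57.4 − 74.8) + 73.7
x = 1.119718 × -17.400 + 73.7 = 54.2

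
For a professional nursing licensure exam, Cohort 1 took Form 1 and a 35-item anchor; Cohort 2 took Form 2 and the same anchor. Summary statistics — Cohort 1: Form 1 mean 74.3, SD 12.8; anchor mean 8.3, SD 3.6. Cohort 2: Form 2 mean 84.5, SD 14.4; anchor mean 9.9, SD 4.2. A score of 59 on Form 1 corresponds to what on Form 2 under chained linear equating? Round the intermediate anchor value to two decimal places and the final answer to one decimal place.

Form 1 → anchor (Cohort 1): v = (3.6/12.8)(59 − 74.3) + 8.3 = 4.00
anchor → Form 2 (Cohort 2): y = (14.4/4.2)(4.00 − 9.9) + 84.5 = 64.3

64.3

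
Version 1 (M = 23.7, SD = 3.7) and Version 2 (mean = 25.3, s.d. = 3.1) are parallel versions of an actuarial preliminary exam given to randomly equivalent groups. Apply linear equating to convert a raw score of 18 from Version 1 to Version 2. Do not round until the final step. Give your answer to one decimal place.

20.5

Linear equating: y = (SD_Y/SD_X)(x − M_X) + M_Y
y = (3.1/3.7)(18 − 23.7) + 25.3
y = 0.837838 × -5.7 + 25.3 = -4.7757 + 25.3 = 20.5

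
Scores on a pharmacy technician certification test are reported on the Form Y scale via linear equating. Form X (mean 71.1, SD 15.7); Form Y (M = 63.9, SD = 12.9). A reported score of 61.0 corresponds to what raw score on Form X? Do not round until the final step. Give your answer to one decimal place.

Invert y = (SD_Y/SD_X)(x − M_X) + M_Y:
x = (SD_X/SD_Y)(y − M_Y) + M_X = (15.7/12.9)(61.0 − 63.9) + 71.1
x = 1.217054 × -2.900 + 71.1 = 67.6

67.6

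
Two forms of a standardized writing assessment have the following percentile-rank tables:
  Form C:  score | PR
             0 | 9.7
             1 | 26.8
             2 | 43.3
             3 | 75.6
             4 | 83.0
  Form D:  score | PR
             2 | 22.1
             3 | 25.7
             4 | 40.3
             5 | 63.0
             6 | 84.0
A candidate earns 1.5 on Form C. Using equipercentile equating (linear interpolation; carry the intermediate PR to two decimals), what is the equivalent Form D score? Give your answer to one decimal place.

PR of 1.5 on Form C: 26.8 + (1.5 − 1)/(2 − 1) × (43.3 − 26.8) = 35.05
On Form D, PR 35.05 falls between score 3 (PR 25.7) and 4 (PR 40.3).
Interpolate: 3 + (35.05 − 25.7)/(40.3 − 25.7) × (4 − 3) = 3.6

3.6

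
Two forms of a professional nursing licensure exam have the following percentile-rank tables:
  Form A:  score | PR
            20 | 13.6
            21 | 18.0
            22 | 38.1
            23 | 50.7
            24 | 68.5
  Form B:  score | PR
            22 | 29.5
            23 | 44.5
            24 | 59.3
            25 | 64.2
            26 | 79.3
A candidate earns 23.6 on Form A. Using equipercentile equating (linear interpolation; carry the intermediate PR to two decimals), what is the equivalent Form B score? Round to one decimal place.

24.4

PR of 23.6 on Form A: 50.7 + (23.6 − 23)/(24 − 23) × (68.5 − 50.7) = 61.38
On Form B, PR 61.38 falls between score 24 (PR 59.3) and 25 (PR 64.2).
Interpolate: 24 + (61.38 − 59.3)/(64.2 − 59.3) × (25 − 24) = 24.4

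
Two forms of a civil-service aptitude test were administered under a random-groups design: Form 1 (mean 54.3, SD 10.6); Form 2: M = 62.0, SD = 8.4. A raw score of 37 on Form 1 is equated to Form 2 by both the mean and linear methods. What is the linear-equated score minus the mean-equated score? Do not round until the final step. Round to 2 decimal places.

Mean-equated: 37 + (62.0 − 54.3) = 44.70
Linear-equated: (8.4/10.6)(37 − 54.3) + 62.0 = 48.291
Difference = 48.291 − 44.70 = 3.59

3.59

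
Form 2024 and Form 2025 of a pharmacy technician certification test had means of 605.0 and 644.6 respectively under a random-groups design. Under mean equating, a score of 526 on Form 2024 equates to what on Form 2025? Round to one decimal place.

565.6

Mean equating: y = x + (M_Y − M_X) = 526 + (644.6 − 605.0) = 565.6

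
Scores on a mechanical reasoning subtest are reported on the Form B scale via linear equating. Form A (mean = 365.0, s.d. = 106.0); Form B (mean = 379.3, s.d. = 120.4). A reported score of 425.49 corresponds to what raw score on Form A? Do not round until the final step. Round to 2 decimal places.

Invert y = (SD_Y/SD_X)(x − M_X) + M_Y:
x = (SD_X/SD_Y)(y − M_Y) + M_X = (106.0/120.4)(425.49 − 379.3) + 365.0
x = 0.880399 × 46.190 + 365.0 = 405.67

405.67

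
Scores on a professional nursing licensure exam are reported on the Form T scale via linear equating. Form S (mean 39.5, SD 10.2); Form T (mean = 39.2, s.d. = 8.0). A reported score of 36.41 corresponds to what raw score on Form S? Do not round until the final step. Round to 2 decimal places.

Invert y = (SD_Y/SD_X)(x − M_X) + M_Y:
x = (SD_X/SD_Y)(y − M_Y) + M_X = (10.2/8.0)(36.41 − 39.2) + 39.5
x = 1.275000 × -2.790 + 39.5 = 35.94

35.94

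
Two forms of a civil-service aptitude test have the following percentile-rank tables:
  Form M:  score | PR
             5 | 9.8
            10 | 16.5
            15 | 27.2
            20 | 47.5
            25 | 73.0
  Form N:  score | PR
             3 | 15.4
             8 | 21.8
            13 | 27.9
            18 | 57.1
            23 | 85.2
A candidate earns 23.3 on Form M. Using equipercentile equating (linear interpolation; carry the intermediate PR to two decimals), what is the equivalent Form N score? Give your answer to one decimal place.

19.3

PR of 23.3 on Form M: 47.5 + (23.3 − 20)/(25 − 20) × (73.0 − 47.5) = 64.33
On Form N, PR 64.33 falls between score 18 (PR 57.1) and 23 (PR 85.2).
Interpolate: 18 + (64.33 − 57.1)/(85.2 − 57.1) × (23 − 18) = 19.3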